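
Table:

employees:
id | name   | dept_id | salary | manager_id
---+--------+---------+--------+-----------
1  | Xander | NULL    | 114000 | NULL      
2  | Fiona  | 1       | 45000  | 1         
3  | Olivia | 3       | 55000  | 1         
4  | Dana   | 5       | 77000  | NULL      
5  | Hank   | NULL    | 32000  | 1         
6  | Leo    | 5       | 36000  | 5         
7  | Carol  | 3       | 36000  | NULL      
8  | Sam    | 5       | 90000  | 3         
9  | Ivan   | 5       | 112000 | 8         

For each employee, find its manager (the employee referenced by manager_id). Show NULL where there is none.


This is a self-join: employees is joined to a second copy of itself, matching each row's manager_id to another row's id. Use LEFT JOIN so rows with manager_id=NULL are kept.
  - employee 1 (Xander): manager_id=NULL -> NULL
  - employee 2 (Fiona): manager_id=1 -> Xander
  - employee 3 (Olivia): manager_id=1 -> Xander
  - employee 4 (Dana): manager_id=NULL -> NULL
  - employee 5 (Hank): manager_id=1 -> Xander
  - employee 6 (Leo): manager_id=5 -> Hank
  - employee 7 (Carol): manager_id=NULL -> NULL
  - employee 8 (Sam): manager_id=3 -> Olivia
  - employee 9 (Ivan): manager_id=8 -> Sam

SQL:
SELECT a.name AS item, b.name AS manager
FROM employees a
LEFT JOIN employees b ON a.manager_id = b.id

Result:
item   | manager
-------+--------
Xander | NULL   
Fiona  | Xander 
Olivia | Xander 
Dana   | NULL   
Hank   | Xander 
Leo    | Hank   
Carol  | NULL   
Sam    | Olivia 
Ivan   | Sam    


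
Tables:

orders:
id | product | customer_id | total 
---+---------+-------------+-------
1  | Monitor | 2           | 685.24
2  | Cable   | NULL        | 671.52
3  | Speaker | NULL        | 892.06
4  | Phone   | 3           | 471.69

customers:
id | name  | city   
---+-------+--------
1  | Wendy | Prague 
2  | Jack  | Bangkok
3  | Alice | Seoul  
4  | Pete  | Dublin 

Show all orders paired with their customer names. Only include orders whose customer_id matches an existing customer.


INNER JOIN keeps only orders rows whose customer_id matches an id in customers. Walk through each order:
  - order 1 (Monitor): customer_id=2 -> matches Jack
  - order 2 (Cable): customer_id=NULL, no match -> dropped
  - order 3 (Speaker): customer_id=NULL, no match -> dropped
  - order 4 (Phone): customer_id=3 -> matches Alice
So 2 of 4 rows are dropped.

SQL:
SELECT a.product, b.name AS customer
FROM orders a
INNER JOIN customers b ON a.customer_id = b.id

Result:
product | customer
--------+---------
Monitor | Jack    
Phone   | Alice   


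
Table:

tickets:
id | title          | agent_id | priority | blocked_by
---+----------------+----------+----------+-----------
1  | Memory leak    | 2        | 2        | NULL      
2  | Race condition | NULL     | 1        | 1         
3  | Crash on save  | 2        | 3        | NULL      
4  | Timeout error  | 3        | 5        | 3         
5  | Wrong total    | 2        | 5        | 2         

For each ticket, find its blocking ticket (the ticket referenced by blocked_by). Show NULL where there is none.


This is a self-join: tickets is joined to a second copy of itself, matching each row's blocked_by to another row's id. Use LEFT JOIN so rows with blocked_by=NULL are kept.
  - ticket 1 (Memory leak): blocked_by=NULL -> NULL
  - ticket 2 (Race condition): blocked_by=1 -> Memory leak
  - ticket 3 (Crash on save): blocked_by=NULL -> NULL
  - ticket 4 (Timeout error): blocked_by=3 -> Crash on save
  - ticket 5 (Wrong total): blocked_by=2 -> Race condition

SQL:
SELECT a.title AS item, b.title AS blocked_by
FROM tickets a
LEFT JOIN tickets b ON a.blocked_by = b.id

Result:
item           | blocked_by    
---------------+---------------
Memory leak    | NULL          
Race condition | Memory leak   
Crash on save  | NULL          
Timeout error  | Crash on save 
Wrong total    | Race condition


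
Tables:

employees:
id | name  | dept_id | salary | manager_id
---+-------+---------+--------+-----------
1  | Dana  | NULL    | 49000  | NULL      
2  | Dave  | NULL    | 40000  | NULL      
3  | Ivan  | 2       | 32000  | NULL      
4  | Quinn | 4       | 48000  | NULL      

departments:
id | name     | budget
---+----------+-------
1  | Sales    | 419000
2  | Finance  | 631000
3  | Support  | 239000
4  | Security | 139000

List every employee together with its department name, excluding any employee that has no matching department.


INNER JOIN keeps only employees rows whose dept_id matches an id in departments. Walk through each employee:
  - employee 1 (Dana): dept_id=NULL, no match -> dropped
  - employee 2 (Dave): dept_id=NULL, no match -> dropped
  - employee 3 (Ivan): dept_id=2 -> matches Finance
  - employee 4 (Quinn): dept_id=4 -> matches Security
So 2 of 4 rows are dropped.

SQL:
SELECT a.name, b.name AS department
FROM employees a
INNER JOIN departments b ON a.dept_id = b.id

Result:
name  | department
------+-----------
Ivan  | Finance   
Quinn | Security  


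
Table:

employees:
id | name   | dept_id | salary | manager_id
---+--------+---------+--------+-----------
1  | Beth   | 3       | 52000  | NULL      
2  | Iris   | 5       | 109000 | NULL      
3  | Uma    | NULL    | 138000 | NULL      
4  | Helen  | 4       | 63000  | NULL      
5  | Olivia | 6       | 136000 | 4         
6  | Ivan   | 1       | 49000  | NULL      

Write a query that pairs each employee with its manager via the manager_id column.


This is a self-join: employees is joined to a second copy of itself, matching each row's manager_id to another row's id. Use LEFT JOIN so rows with manager_id=NULL are kept.
  - employee 1 (Beth): manager_id=NULL -> NULL
  - employee 2 (Iris): manager_id=NULL -> NULL
  - employee 3 (Uma): manager_id=NULL -> NULL
  - employee 4 (Helen): manager_id=NULL -> NULL
  - employee 5 (Olivia): manager_id=4 -> Helen
  - employee 6 (Ivan): manager_id=NULL -> NULL

SQL:
SELECT a.name AS item, b.name AS manager
FROM employees a
LEFT JOIN employees b ON a.manager_id = b.id

Result:
item   | manager
-------+--------
Beth   | NULL   
Iris   | NULL   
Uma    | NULL   
Helen  | NULL   
Olivia | Helen  
Ivan   | NULL   


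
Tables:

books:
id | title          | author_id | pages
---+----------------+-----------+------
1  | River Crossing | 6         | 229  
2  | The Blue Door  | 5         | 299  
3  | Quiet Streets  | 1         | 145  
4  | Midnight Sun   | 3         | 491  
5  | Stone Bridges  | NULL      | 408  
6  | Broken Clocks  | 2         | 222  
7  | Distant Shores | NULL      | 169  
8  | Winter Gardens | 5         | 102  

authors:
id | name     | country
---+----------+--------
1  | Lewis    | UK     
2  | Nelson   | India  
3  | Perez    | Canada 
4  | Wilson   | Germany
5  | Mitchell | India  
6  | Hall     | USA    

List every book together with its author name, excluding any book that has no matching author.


INNER JOIN keeps only books rows whose author_id matches an id in authors. Walk through each book:
  - book 1 (River Crossing): author_id=6 -> matches Hall
  - book 2 (The Blue Door): author_id=5 -> matches Mitchell
  - book 3 (Quiet Streets): author_id=1 -> matches Lewis
  - book 4 (Midnight Sun): author_id=3 -> matches Perez
  - book 5 (Stone Bridges): author_id=NULL, no match -> dropped
  - book 6 (Broken Clocks): author_id=2 -> matches Nelson
  - book 7 (Distant Shores): author_id=NULL, no match -> dropped
  - book 8 (Winter Gardens): author_id=5 -> matches Mitchell
So 2 of 8 rows are dropped.

SQL:
SELECT a.title, b.name AS author
FROM books a
INNER JOIN authors b ON a.author_id = b.id

Result:
title          | author  
---------------+---------
River Crossing | Hall    
The Blue Door  | Mitchell
Quiet Streets  | Lewis   
Midnight Sun   | Perez   
Broken Clocks  | Nelson  
Winter Gardens | Mitchell


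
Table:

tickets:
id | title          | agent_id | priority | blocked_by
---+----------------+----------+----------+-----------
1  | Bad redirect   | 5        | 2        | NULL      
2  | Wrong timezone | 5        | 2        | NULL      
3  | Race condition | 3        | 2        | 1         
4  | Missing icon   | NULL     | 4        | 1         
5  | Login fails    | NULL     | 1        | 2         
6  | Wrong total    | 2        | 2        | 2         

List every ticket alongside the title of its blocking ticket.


This is a self-join: tickets is joined to a second copy of itself, matching each row's blocked_by to another row's id. Use LEFT JOIN so rows with blocked_by=NULL are kept.
  - ticket 1 (Bad redirect): blocked_by=NULL -> NULL
  - ticket 2 (Wrong timezone): blocked_by=NULL -> NULL
  - ticket 3 (Race condition): blocked_by=1 -> Bad redirect
  - ticket 4 (Missing icon): blocked_by=1 -> Bad redirect
  - ticket 5 (Login fails): blocked_by=2 -> Wrong timezone
  - ticket 6 (Wrong total): blocked_by=2 -> Wrong timezone

SQL:
SELECT a.title AS item, b.title AS blocked_by
FROM tickets a
LEFT JOIN tickets b ON a.blocked_by = b.id

Result:
item           | blocked_by    
---------------+---------------
Bad redirect   | NULL          
Wrong timezone | NULL          
Race condition | Bad redirect  
Missing icon   | Bad redirect  
Login fails    | Wrong timezone
Wrong total    | Wrong timezone


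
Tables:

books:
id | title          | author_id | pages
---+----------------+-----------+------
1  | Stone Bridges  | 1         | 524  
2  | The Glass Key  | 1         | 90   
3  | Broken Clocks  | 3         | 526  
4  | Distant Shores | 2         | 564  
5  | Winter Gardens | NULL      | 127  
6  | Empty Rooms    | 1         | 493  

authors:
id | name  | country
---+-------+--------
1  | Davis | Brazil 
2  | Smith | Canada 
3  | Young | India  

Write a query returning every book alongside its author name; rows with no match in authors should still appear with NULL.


LEFT JOIN keeps every row from books (the left table); where author_id has no match in authors, the author columns become NULL. Walk through each book:
  - book 1 (Stone Bridges): author_id=1 -> matches Davis
  - book 2 (The Glass Key): author_id=1 -> matches Davis
  - book 3 (Broken Clocks): author_id=3 -> matches Young
  - book 4 (Distant Shores): author_id=2 -> matches Smith
  - book 5 (Winter Gardens): author_id=NULL, no match -> kept with NULL
  - book 6 (Empty Rooms): author_id=1 -> matches Davis
All 6 rows appear; 1 has NULL author.

SQL:
SELECT a.title, b.name AS author
FROM books a
LEFT JOIN authors b ON a.author_id = b.id

Result:
title          | author
---------------+-------
Stone Bridges  | Davis 
The Glass Key  | Davis 
Broken Clocks  | Young 
Distant Shores | Smith 
Winter Gardens | NULL  
Empty Rooms    | Davis 


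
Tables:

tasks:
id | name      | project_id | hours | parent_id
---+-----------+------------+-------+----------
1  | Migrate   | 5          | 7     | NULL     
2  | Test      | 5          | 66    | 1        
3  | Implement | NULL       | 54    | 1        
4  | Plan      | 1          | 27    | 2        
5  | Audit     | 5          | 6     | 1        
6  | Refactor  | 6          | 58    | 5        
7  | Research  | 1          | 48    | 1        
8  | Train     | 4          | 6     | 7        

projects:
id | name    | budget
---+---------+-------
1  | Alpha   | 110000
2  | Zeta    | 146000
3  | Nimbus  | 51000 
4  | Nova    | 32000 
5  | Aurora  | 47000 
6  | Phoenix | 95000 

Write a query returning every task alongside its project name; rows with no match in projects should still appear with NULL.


LEFT JOIN keeps every row from tasks (the left table); where project_id has no match in projects, the project columns become NULL. Walk through each task:
  - task 1 (Migrate): project_id=5 -> matches Aurora
  - task 2 (Test): project_id=5 -> matches Aurora
  - task 3 (Implement): project_id=NULL, no match -> kept with NULL
  - task 4 (Plan): project_id=1 -> matches Alpha
  - task 5 (Audit): project_id=5 -> matches Aurora
  - task 6 (Refactor): project_id=6 -> matches Phoenix
  - task 7 (Research): project_id=1 -> matches Alpha
  - task 8 (Train): project_id=4 -> matches Nova
All 8 rows appear; 1 has NULL project.

SQL:
SELECT a.name, b.name AS project
FROM tasks a
LEFT JOIN projects b ON a.project_id = b.id

Result:
name      | project
----------+--------
Migrate   | Aurora 
Test      | Aurora 
Implement | NULL   
Plan      | Alpha  
Audit     | Aurora 
Refactor  | Phoenix
Research  | Alpha  
Train     | Nova   


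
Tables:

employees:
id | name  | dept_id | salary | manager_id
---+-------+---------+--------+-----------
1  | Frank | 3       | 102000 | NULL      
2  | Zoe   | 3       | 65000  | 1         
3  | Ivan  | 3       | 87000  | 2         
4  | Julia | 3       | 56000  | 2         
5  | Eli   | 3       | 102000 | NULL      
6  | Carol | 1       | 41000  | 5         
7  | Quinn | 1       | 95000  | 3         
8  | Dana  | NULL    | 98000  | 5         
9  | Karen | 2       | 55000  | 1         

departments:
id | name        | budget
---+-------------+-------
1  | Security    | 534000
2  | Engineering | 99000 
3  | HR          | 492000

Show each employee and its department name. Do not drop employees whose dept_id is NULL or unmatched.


LEFT JOIN keeps every row from employees (the left table); where dept_id has no match in departments, the department columns become NULL. Walk through each employee:
  - employee 1 (Frank): dept_id=3 -> matches HR
  - employee 2 (Zoe): dept_id=3 -> matches HR
  - employee 3 (Ivan): dept_id=3 -> matches HR
  - employee 4 (Julia): dept_id=3 -> matches HR
  - employee 5 (Eli): dept_id=3 -> matches HR
  - employee 6 (Carol): dept_id=1 -> matches Security
  - employee 7 (Quinn): dept_id=1 -> matches Security
  - employee 8 (Dana): dept_id=NULL, no match -> kept with NULL
  - employee 9 (Karen): dept_id=2 -> matches Engineering
All 9 rows appear; 1 has NULL department.

SQL:
SELECT a.name, b.name AS department
FROM employees a
LEFT JOIN departments b ON a.dept_id = b.id

Result:
name  | department 
------+------------
Frank | HR         
Zoe   | HR         
Ivan  | HR         
Julia | HR         
Eli   | HR         
Carol | Security   
Quinn | Security   
Dana  | NULL       
Karen | Engineering


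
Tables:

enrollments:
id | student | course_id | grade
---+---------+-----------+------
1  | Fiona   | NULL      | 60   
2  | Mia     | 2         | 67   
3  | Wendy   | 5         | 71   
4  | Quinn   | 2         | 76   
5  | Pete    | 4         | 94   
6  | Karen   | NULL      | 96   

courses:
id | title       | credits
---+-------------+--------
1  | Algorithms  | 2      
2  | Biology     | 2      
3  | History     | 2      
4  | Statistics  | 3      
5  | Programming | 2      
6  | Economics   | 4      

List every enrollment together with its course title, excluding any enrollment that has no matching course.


INNER JOIN keeps only enrollments rows whose course_id matches an id in courses. Walk through each enrollment:
  - enrollment 1 (Fiona): course_id=NULL, no match -> dropped
  - enrollment 2 (Mia): course_id=2 -> matches Biology
  - enrollment 3 (Wendy): course_id=5 -> matches Programming
  - enrollment 4 (Quinn): course_id=2 -> matches Biology
  - enrollment 5 (Pete): course_id=4 -> matches Statistics
  - enrollment 6 (Karen): course_id=NULL, no match -> dropped
So 2 of 6 rows are dropped.

SQL:
SELECT a.student, b.title AS course
FROM enrollments a
INNER JOIN courses b ON a.course_id = b.id

Result:
student | course     
--------+------------
Mia     | Biology    
Wendy   | Programming
Quinn   | Biology    
Pete    | Statistics 


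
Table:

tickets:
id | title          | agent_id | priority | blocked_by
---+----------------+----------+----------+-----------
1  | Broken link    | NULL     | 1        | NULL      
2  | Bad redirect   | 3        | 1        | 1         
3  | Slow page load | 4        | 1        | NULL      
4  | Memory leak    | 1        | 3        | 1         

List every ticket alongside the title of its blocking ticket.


This is a self-join: tickets is joined to a second copy of itself, matching each row's blocked_by to another row's id. Use LEFT JOIN so rows with blocked_by=NULL are kept.
  - ticket 1 (Broken link): blocked_by=NULL -> NULL
  - ticket 2 (Bad redirect): blocked_by=1 -> Broken link
  - ticket 3 (Slow page load): blocked_by=NULL -> NULL
  - ticket 4 (Memory leak): blocked_by=1 -> Broken link

SQL:
SELECT a.title AS item, b.title AS blocked_by
FROM tickets a
LEFT JOIN tickets b ON a.blocked_by = b.id

Result:
item           | blocked_by 
---------------+------------
Broken link    | NULL       
Bad redirect   | Broken link
Slow page load | NULL       
Memory leak    | Broken link


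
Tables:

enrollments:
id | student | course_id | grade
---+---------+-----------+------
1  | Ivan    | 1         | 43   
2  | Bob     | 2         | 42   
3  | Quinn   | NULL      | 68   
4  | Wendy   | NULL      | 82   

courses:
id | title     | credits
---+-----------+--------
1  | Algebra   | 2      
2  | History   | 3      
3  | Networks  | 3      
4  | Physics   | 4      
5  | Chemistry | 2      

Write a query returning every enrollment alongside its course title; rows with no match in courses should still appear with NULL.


LEFT JOIN keeps every row from enrollments (the left table); where course_id has no match in courses, the course columns become NULL. Walk through each enrollment:
  - enrollment 1 (Ivan): course_id=1 -> matches Algebra
  - enrollment 2 (Bob): course_id=2 -> matches History
  - enrollment 3 (Quinn): course_id=NULL, no match -> kept with NULL
  - enrollment 4 (Wendy): course_id=NULL, no match -> kept with NULL
All 4 rows appear; 2 have NULL course.

SQL:
SELECT a.student, b.title AS course
FROM enrollments a
LEFT JOIN courses b ON a.course_id = b.id

Result:
student | course 
--------+--------
Ivan    | Algebra
Bob     | History
Quinn   | NULL   
Wendy   | NULL   


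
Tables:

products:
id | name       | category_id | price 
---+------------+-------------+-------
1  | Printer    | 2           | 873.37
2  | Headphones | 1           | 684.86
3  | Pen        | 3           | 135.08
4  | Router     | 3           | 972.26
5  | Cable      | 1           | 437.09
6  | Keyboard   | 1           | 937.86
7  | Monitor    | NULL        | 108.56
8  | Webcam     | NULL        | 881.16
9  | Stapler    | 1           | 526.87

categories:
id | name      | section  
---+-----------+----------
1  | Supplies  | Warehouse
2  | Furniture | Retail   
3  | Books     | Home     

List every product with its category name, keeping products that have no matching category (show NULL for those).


LEFT JOIN keeps every row from products (the left table); where category_id has no match in categories, the category columns become NULL. Walk through each product:
  - product 1 (Printer): category_id=2 -> matches Furniture
  - product 2 (Headphones): category_id=1 -> matches Supplies
  - product 3 (Pen): category_id=3 -> matches Books
  - product 4 (Router): category_id=3 -> matches Books
  - product 5 (Cable): category_id=1 -> matches Supplies
  - product 6 (Keyboard): category_id=1 -> matches Supplies
  - product 7 (Monitor): category_id=NULL, no match -> kept with NULL
  - product 8 (Webcam): category_id=NULL, no match -> kept with NULL
  - product 9 (Stapler): category_id=1 -> matches Supplies
All 9 rows appear; 2 have NULL category.

SQL:
SELECT a.name, b.name AS category
FROM products a
LEFT JOIN categories b ON a.category_id = b.id

Result:
name       | category 
-----------+----------
Printer    | Furniture
Headphones | Supplies 
Pen        | Books    
Router     | Books    
Cable      | Supplies 
Keyboard   | Supplies 
Monitor    | NULL     
Webcam     | NULL     
Stapler    | Supplies 


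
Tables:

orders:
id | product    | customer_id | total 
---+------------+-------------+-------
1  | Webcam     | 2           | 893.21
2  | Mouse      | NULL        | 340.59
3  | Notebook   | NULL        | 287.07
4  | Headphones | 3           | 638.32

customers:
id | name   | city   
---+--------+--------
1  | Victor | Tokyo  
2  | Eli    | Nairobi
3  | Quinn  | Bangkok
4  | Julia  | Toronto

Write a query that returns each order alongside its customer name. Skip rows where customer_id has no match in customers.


INNER JOIN keeps only orders rows whose customer_id matches an id in customers. Walk through each order:
  - order 1 (Webcam): customer_id=2 -> matches Eli
  - order 2 (Mouse): customer_id=NULL, no match -> dropped
  - order 3 (Notebook): customer_id=NULL, no match -> dropped
  - order 4 (Headphones): customer_id=3 -> matches Quinn
So 2 of 4 rows are dropped.

SQL:
SELECT a.product, b.name AS customer
FROM orders a
INNER JOIN customers b ON a.customer_id = b.id

Result:
product    | customer
-----------+---------
Webcam     | Eli     
Headphones | Quinn   


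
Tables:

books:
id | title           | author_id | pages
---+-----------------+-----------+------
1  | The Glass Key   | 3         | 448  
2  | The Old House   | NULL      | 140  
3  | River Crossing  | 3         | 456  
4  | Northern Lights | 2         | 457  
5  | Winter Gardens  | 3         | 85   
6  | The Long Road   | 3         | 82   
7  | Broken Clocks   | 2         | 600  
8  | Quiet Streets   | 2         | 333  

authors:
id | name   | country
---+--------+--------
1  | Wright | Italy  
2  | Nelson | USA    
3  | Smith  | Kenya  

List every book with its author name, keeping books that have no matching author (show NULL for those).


LEFT JOIN keeps every row from books (the left table); where author_id has no match in authors, the author columns become NULL. Walk through each book:
  - book 1 (The Glass Key): author_id=3 -> matches Smith
  - book 2 (The Old House): author_id=NULL, no match -> kept with NULL
  - book 3 (River Crossing): author_id=3 -> matches Smith
  - book 4 (Northern Lights): author_id=2 -> matches Nelson
  - book 5 (Winter Gardens): author_id=3 -> matches Smith
  - book 6 (The Long Road): author_id=3 -> matches Smith
  - book 7 (Broken Clocks): author_id=2 -> matches Nelson
  - book 8 (Quiet Streets): author_id=2 -> matches Nelson
All 8 rows appear; 1 has NULL author.

SQL:
SELECT a.title, b.name AS author
FROM books a
LEFT JOIN authors b ON a.author_id = b.id

Result:
title           | author
----------------+-------
The Glass Key   | Smith 
The Old House   | NULL  
River Crossing  | Smith 
Northern Lights | Nelson
Winter Gardens  | Smith 
The Long Road   | Smith 
Broken Clocks   | Nelson
Quiet Streets   | Nelson


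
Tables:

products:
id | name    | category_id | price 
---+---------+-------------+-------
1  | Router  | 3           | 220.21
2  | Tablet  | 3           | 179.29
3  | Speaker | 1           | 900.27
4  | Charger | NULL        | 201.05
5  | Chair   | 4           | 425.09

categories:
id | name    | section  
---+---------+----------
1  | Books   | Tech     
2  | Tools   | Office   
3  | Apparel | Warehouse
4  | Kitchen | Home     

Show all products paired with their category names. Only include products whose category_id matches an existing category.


INNER JOIN keeps only products rows whose category_id matches an id in categories. Walk through each product:
  - product 1 (Router): category_id=3 -> matches Apparel
  - product 2 (Tablet): category_id=3 -> matches Apparel
  - product 3 (Speaker): category_id=1 -> matches Books
  - product 4 (Charger): category_id=NULL, no match -> dropped
  - product 5 (Chair): category_id=4 -> matches Kitchen
So 1 of 5 rows is dropped.

SQL:
SELECT a.name, b.name AS category
FROM products a
INNER JOIN categories b ON a.category_id = b.id

Result:
name    | category
--------+---------
Router  | Apparel 
Tablet  | Apparel 
Speaker | Books   
Chair   | Kitchen 


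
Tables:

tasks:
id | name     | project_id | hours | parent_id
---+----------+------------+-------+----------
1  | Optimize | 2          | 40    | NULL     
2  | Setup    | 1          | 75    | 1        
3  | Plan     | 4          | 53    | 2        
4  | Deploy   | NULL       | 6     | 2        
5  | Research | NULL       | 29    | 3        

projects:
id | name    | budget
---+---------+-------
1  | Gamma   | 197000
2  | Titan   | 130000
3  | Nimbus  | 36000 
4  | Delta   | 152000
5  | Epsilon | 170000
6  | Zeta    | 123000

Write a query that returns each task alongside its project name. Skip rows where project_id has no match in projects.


INNER JOIN keeps only tasks rows whose project_id matches an id in projects. Walk through each task:
  - task 1 (Optimize): project_id=2 -> matches Titan
  - task 2 (Setup): project_id=1 -> matches Gamma
  - task 3 (Plan): project_id=4 -> matches Delta
  - task 4 (Deploy): project_id=NULL, no match -> dropped
  - task 5 (Research): project_id=NULL, no match -> dropped
So 2 of 5 rows are dropped.

SQL:
SELECT a.name, b.name AS project
FROM tasks a
INNER JOIN projects b ON a.project_id = b.id

Result:
name     | project
---------+--------
Optimize | Titan  
Setup    | Gamma  
Plan     | Delta  


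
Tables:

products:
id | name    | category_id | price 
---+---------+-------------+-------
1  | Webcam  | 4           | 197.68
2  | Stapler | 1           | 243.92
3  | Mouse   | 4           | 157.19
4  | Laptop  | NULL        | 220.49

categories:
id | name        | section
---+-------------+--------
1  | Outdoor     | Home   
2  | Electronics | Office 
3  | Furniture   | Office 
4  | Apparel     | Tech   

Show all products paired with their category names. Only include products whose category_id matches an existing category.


INNER JOIN keeps only products rows whose category_id matches an id in categories. Walk through each product:
  - product 1 (Webcam): category_id=4 -> matches Apparel
  - product 2 (Stapler): category_id=1 -> matches Outdoor
  - product 3 (Mouse): category_id=4 -> matches Apparel
  - product 4 (Laptop): category_id=NULL, no match -> dropped
So 1 of 4 rows is dropped.

SQL:
SELECT a.name, b.name AS category
FROM products a
INNER JOIN categories b ON a.category_id = b.id

Result:
name    | category
--------+---------
Webcam  | Apparel 
Stapler | Outdoor 
Mouse   | Apparel 


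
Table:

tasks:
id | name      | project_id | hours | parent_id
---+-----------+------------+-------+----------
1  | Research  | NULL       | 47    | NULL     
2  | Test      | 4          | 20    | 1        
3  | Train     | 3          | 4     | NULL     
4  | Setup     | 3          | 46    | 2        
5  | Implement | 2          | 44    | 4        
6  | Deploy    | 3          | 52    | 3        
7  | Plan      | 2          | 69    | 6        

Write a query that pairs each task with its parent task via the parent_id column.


This is a self-join: tasks is joined to a second copy of itself, matching each row's parent_id to another row's id. Use LEFT JOIN so rows with parent_id=NULL are kept.
  - task 1 (Research): parent_id=NULL -> NULL
  - task 2 (Test): parent_id=1 -> Research
  - task 3 (Train): parent_id=NULL -> NULL
  - task 4 (Setup): parent_id=2 -> Test
  - task 5 (Implement): parent_id=4 -> Setup
  - task 6 (Deploy): parent_id=3 -> Train
  - task 7 (Plan): parent_id=6 -> Deploy

SQL:
SELECT a.name AS item, b.name AS parent
FROM tasks a
LEFT JOIN tasks b ON a.parent_id = b.id

Result:
item      | parent  
----------+---------
Research  | NULL    
Test      | Research
Train     | NULL    
Setup     | Test    
Implement | Setup   
Deploy    | Train   
Plan      | Deploy  


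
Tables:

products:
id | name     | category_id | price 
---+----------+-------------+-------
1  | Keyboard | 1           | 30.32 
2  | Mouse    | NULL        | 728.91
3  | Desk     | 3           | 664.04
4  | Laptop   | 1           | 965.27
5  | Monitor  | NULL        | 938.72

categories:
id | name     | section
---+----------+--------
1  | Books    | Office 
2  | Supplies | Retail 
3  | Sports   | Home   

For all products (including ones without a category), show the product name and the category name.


LEFT JOIN keeps every row from products (the left table); where category_id has no match in categories, the category columns become NULL. Walk through each product:
  - product 1 (Keyboard): category_id=1 -> matches Books
  - product 2 (Mouse): category_id=NULL, no match -> kept with NULL
  - product 3 (Desk): category_id=3 -> matches Sports
  - product 4 (Laptop): category_id=1 -> matches Books
  - product 5 (Monitor): category_id=NULL, no match -> kept with NULL
All 5 rows appear; 2 have NULL category.

SQL:
SELECT a.name, b.name AS category
FROM products a
LEFT JOIN categories b ON a.category_id = b.id

Result:
name     | category
---------+---------
Keyboard | Books   
Mouse    | NULL    
Desk     | Sports  
Laptop   | Books   
Monitor  | NULL    


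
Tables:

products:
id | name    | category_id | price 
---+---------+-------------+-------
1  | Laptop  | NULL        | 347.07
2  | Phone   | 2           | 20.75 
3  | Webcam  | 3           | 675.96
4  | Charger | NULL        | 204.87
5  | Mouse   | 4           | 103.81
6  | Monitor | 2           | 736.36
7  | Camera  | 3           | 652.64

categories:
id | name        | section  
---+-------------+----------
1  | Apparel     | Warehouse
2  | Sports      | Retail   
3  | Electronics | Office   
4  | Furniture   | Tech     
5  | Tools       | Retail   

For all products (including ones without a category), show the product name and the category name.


LEFT JOIN keeps every row from products (the left table); where category_id has no match in categories, the category columns become NULL. Walk through each product:
  - product 1 (Laptop): category_id=NULL, no match -> kept with NULL
  - product 2 (Phone): category_id=2 -> matches Sports
  - product 3 (Webcam): category_id=3 -> matches Electronics
  - product 4 (Charger): category_id=NULL, no match -> kept with NULL
  - product 5 (Mouse): category_id=4 -> matches Furniture
  - product 6 (Monitor): category_id=2 -> matches Sports
  - product 7 (Camera): category_id=3 -> matches Electronics
All 7 rows appear; 2 have NULL category.

SQL:
SELECT a.name, b.name AS category
FROM products a
LEFT JOIN categories b ON a.category_id = b.id

Result:
name    | category   
--------+------------
Laptop  | NULL       
Phone   | Sports     
Webcam  | Electronics
Charger | NULL       
Mouse   | Furniture  
Monitor | Sports     
Camera  | Electronics


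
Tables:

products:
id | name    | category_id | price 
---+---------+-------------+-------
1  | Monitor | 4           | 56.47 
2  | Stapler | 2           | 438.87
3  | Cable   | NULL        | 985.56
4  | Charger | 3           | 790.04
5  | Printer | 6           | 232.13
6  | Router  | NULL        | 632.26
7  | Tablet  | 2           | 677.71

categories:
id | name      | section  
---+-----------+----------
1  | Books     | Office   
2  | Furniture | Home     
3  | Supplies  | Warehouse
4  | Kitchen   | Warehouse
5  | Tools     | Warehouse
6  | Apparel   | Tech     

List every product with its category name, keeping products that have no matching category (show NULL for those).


LEFT JOIN keeps every row from products (the left table); where category_id has no match in categories, the category columns become NULL. Walk through each product:
  - product 1 (Monitor): category_id=4 -> matches Kitchen
  - product 2 (Stapler): category_id=2 -> matches Furniture
  - product 3 (Cable): category_id=NULL, no match -> kept with NULL
  - product 4 (Charger): category_id=3 -> matches Supplies
  - product 5 (Printer): category_id=6 -> matches Apparel
  - product 6 (Router): category_id=NULL, no match -> kept with NULL
  - product 7 (Tablet): category_id=2 -> matches Furniture
All 7 rows appear; 2 have NULL category.

SQL:
SELECT a.name, b.name AS category
FROM products a
LEFT JOIN categories b ON a.category_id = b.id

Result:
name    | category 
--------+----------
Monitor | Kitchen  
Stapler | Furniture
Cable   | NULL     
Charger | Supplies 
Printer | Apparel  
Router  | NULL     
Tablet  | Furniture


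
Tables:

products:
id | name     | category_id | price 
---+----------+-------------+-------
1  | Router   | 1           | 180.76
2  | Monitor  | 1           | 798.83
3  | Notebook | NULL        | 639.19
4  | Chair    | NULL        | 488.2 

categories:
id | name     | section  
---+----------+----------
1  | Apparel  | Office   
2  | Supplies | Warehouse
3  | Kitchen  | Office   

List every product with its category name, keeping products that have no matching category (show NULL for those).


LEFT JOIN keeps every row from products (the left table); where category_id has no match in categories, the category columns become NULL. Walk through each product:
  - product 1 (Router): category_id=1 -> matches Apparel
  - product 2 (Monitor): category_id=1 -> matches Apparel
  - product 3 (Notebook): category_id=NULL, no match -> kept with NULL
  - product 4 (Chair): category_id=NULL, no match -> kept with NULL
All 4 rows appear; 2 have NULL category.

SQL:
SELECT a.name, b.name AS category
FROM products a
LEFT JOIN categories b ON a.category_id = b.id

Result:
name     | category
---------+---------
Router   | Apparel 
Monitor  | Apparel 
Notebook | NULL    
Chair    | NULL    


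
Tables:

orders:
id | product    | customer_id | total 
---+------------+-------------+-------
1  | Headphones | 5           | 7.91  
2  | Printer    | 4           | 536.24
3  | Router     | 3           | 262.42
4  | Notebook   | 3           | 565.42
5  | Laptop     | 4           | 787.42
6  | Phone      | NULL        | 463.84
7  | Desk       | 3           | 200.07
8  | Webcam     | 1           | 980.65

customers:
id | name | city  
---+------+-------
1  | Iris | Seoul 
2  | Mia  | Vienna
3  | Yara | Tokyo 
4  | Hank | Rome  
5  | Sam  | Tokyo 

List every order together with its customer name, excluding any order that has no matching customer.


INNER JOIN keeps only orders rows whose customer_id matches an id in customers. Walk through each order:
  - order 1 (Headphones): customer_id=5 -> matches Sam
  - order 2 (Printer): customer_id=4 -> matches Hank
  - order 3 (Router): customer_id=3 -> matches Yara
  - order 4 (Notebook): customer_id=3 -> matches Yara
  - order 5 (Laptop): customer_id=4 -> matches Hank
  - order 6 (Phone): customer_id=NULL, no match -> dropped
  - order 7 (Desk): customer_id=3 -> matches Yara
  - order 8 (Webcam): customer_id=1 -> matches Iris
So 1 of 8 rows is dropped.

SQL:
SELECT a.product, b.name AS customer
FROM orders a
INNER JOIN customers b ON a.customer_id = b.id

Result:
product    | customer
-----------+---------
Headphones | Sam     
Printer    | Hank    
Router     | Yara    
Notebook   | Yara    
Laptop     | Hank    
Desk       | Yara    
Webcam     | Iris    


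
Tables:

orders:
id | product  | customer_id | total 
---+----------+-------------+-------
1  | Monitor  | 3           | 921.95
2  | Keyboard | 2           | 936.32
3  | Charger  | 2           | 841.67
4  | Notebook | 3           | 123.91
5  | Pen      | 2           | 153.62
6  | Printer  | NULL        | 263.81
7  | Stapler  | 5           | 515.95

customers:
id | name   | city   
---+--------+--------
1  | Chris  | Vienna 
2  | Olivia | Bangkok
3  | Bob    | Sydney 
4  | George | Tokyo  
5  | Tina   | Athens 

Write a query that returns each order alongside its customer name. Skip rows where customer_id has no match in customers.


INNER JOIN keeps only orders rows whose customer_id matches an id in customers. Walk through each order:
  - order 1 (Monitor): customer_id=3 -> matches Bob
  - order 2 (Keyboard): customer_id=2 -> matches Olivia
  - order 3 (Charger): customer_id=2 -> matches Olivia
  - order 4 (Notebook): customer_id=3 -> matches Bob
  - order 5 (Pen): customer_id=2 -> matches Olivia
  - order 6 (Printer): customer_id=NULL, no match -> dropped
  - order 7 (Stapler): customer_id=5 -> matches Tina
So 1 of 7 rows is dropped.

SQL:
SELECT a.product, b.name AS customer
FROM orders a
INNER JOIN customers b ON a.customer_id = b.id

Result:
product  | customer
---------+---------
Monitor  | Bob     
Keyboard | Olivia  
Charger  | Olivia  
Notebook | Bob     
Pen      | Olivia  
Stapler  | Tina    


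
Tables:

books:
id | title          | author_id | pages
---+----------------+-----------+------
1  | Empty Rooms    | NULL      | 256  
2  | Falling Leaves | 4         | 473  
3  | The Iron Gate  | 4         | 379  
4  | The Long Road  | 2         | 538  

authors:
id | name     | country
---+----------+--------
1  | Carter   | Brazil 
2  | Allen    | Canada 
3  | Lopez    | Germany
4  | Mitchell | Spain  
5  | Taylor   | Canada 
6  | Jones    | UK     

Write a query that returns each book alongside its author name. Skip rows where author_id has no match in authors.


INNER JOIN keeps only books rows whose author_id matches an id in authors. Walk through each book:
  - book 1 (Empty Rooms): author_id=NULL, no match -> dropped
  - book 2 (Falling Leaves): author_id=4 -> matches Mitchell
  - book 3 (The Iron Gate): author_id=4 -> matches Mitchell
  - book 4 (The Long Road): author_id=2 -> matches Allen
So 1 of 4 rows is dropped.

SQL:
SELECT a.title, b.name AS author
FROM books a
INNER JOIN authors b ON a.author_id = b.id

Result:
title          | author  
---------------+---------
Falling Leaves | Mitchell
The Iron Gate  | Mitchell
The Long Road  | Allen   


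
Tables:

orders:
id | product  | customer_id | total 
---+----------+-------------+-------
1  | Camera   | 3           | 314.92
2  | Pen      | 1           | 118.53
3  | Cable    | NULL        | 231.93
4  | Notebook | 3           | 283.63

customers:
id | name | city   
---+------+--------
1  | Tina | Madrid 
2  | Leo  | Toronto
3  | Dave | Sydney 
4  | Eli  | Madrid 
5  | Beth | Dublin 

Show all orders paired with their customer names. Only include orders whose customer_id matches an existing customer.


INNER JOIN keeps only orders rows whose customer_id matches an id in customers. Walk through each order:
  - order 1 (Camera): customer_id=3 -> matches Dave
  - order 2 (Pen): customer_id=1 -> matches Tina
  - order 3 (Cable): customer_id=NULL, no match -> dropped
  - order 4 (Notebook): customer_id=3 -> matches Dave
So 1 of 4 rows is dropped.

SQL:
SELECT a.product, b.name AS customer
FROM orders a
INNER JOIN customers b ON a.customer_id = b.id

Result:
product  | customer
---------+---------
Camera   | Dave    
Pen      | Tina    
Notebook | Dave    


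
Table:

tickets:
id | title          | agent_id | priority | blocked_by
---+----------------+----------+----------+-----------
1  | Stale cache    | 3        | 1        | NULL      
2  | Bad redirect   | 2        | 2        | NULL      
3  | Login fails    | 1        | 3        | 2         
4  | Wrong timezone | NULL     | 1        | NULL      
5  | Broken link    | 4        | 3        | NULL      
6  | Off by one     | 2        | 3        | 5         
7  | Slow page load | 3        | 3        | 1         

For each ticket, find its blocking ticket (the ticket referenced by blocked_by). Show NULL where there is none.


This is a self-join: tickets is joined to a second copy of itself, matching each row's blocked_by to another row's id. Use LEFT JOIN so rows with blocked_by=NULL are kept.
  - ticket 1 (Stale cache): blocked_by=NULL -> NULL
  - ticket 2 (Bad redirect): blocked_by=NULL -> NULL
  - ticket 3 (Login fails): blocked_by=2 -> Bad redirect
  - ticket 4 (Wrong timezone): blocked_by=NULL -> NULL
  - ticket 5 (Broken link): blocked_by=NULL -> NULL
  - ticket 6 (Off by one): blocked_by=5 -> Broken link
  - ticket 7 (Slow page load): blocked_by=1 -> Stale cache

SQL:
SELECT a.title AS item, b.title AS blocked_by
FROM tickets a
LEFT JOIN tickets b ON a.blocked_by = b.id

Result:
item           | blocked_by  
---------------+-------------
Stale cache    | NULL        
Bad redirect   | NULL        
Login fails    | Bad redirect
Wrong timezone | NULL        
Broken link    | NULL        
Off by one     | Broken link 
Slow page load | Stale cache 


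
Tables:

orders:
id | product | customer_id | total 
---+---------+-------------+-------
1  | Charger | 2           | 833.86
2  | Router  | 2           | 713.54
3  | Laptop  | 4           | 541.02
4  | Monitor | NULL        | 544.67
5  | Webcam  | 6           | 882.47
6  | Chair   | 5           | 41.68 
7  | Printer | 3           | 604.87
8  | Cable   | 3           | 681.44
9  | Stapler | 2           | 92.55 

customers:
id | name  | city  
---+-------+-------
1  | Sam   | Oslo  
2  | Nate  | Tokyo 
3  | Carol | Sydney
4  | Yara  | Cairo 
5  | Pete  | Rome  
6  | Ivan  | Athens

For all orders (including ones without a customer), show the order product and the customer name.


LEFT JOIN keeps every row from orders (the left table); where customer_id has no match in customers, the customer columns become NULL. Walk through each order:
  - order 1 (Charger): customer_id=2 -> matches Nate
  - order 2 (Router): customer_id=2 -> matches Nate
  - order 3 (Laptop): customer_id=4 -> matches Yara
  - order 4 (Monitor): customer_id=NULL, no match -> kept with NULL
  - order 5 (Webcam): customer_id=6 -> matches Ivan
  - order 6 (Chair): customer_id=5 -> matches Pete
  - order 7 (Printer): customer_id=3 -> matches Carol
  - order 8 (Cable): customer_id=3 -> matches Carol
  - order 9 (Stapler): customer_id=2 -> matches Nate
All 9 rows appear; 1 has NULL customer.

SQL:
SELECT a.product, b.name AS customer
FROM orders a
LEFT JOIN customers b ON a.customer_id = b.id

Result:
product | customer
--------+---------
Charger | Nate    
Router  | Nate    
Laptop  | Yara    
Monitor | NULL    
Webcam  | Ivan    
Chair   | Pete    
Printer | Carol   
Cable   | Carol   
Stapler | Nate    
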